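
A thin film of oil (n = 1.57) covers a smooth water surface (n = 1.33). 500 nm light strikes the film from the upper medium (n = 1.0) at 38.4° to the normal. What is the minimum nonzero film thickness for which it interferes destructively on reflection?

173 nm

Top surface (1.0 → 1.57): reflection off a higher-index medium gives a half-wave phase shift.
Ray reflecting at the bottom interface goes from n = 1.57 toward n = 1.33: no phase shift.
Exactly one π shift → a net half-wave offset.
For weak reflection here: 2 n t cos θ_r = m λ.
Snell's law: 1.0 sin 38.4° = 1.57 sin θ_r → sin θ_r = 0.396, cos θ_r = 0.918.
Minimum nonzero at m = 1: t = λ / (2 n cos θ_r) = 500 / (2 × 1.57 × 0.918) = 173 nm.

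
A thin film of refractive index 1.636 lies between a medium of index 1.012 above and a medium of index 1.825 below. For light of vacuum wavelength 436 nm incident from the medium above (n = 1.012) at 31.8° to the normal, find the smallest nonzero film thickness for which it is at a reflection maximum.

Ray reflecting at the top interface goes from n = 1.012 toward n = 1.636: a half-wave phase shift.
At the lower boundary (n = 1.636 to n = 1.825) the reflected ray undergoes a half-wave phase shift.
Zero or two π shifts → no net half-wave offset.
For bright reflection here: 2 n t cos θ_r = m λ.
Snell's law: 1.012 sin 31.8° = 1.636 sin θ_r → sin θ_r = 0.326, cos θ_r = 0.945.
Minimum nonzero at m = 1: t = λ / (2 n cos θ_r) = 436 / (2 × 1.636 × 0.945) = 141 nm.

141 nm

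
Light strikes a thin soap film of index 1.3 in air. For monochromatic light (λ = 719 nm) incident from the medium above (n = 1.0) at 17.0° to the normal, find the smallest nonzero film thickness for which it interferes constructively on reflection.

142 nm

At the upper boundary (n = 1.0 to n = 1.3) the reflected ray undergoes a half-wave phase shift.
At the lower boundary (n = 1.3 to n = 1.0) the reflected ray undergoes no phase shift.
Exactly one π shift → a net half-wave offset.
So the condition for constructive reflection is 2 n t cos θ_r = (m + ½) λ.
Snell's law: 1.0 sin 17.0° = 1.3 sin θ_r → sin θ_r = 0.225, cos θ_r = 0.974.
Minimum at m = 0: t = λ / (4 n cos θ_r) = 719 / (4 × 1.3 × 0.974) = 142 nm.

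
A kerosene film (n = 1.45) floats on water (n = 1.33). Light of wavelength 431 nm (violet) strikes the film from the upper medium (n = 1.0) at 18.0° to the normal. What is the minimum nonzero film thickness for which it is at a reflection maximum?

Top surface (1.0 → 1.45): reflection off a higher-index medium gives a half-wave phase shift.
At the lower boundary (n = 1.45 to n = 1.33) the reflected ray undergoes no phase shift.
Net: one phase inversion between the two reflected rays.
With one net inversion, constructive interference in reflection requires 2 n t cos θ_r = (m + ½) λ.
Snell's law: 1.0 sin 18.0° = 1.45 sin θ_r → sin θ_r = 0.213, cos θ_r = 0.977.
Minimum at m = 0: t = λ / (4 n cos θ_r) = 431 / (4 × 1.45 × 0.977) = 76.1 nm.

76.1 nm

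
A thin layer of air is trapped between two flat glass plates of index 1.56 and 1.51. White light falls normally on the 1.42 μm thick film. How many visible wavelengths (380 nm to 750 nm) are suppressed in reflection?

Ray reflecting at the top interface goes from n = 1.56 toward n = 1.0: no phase shift.
Bottom surface (1.0 → 1.51): reflection off a higher-index medium gives a half-wave phase shift.
Exactly one π shift → a net half-wave offset.
For minimum reflection here: 2 n t = m λ.
λ = 2 n t / m = 2840 / m nm.
m=3: 947 nm (IR); m=4: 710 nm (visible); m=5: 568 nm (visible); m=6: 473 nm (visible); m=7: 406 nm (visible); m=8: 355 nm (UV).

4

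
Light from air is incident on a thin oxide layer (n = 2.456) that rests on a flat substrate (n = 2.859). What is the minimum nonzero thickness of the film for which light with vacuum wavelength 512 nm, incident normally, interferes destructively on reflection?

Top surface (1.0 → 2.456): reflection off a higher-index medium gives a half-wave phase shift.
Ray reflecting at the bottom interface goes from n = 2.456 toward n = 2.859: a half-wave phase shift.
The two reflections carry the same phase change, so no net offset.
With no net inversion, destructive interference in reflection requires 2 n t = (m + ½) λ.
Minimum at m = 0: t = λ / (4 n) = 512 / (4 × 2.456) = 52.1 nm.

52.1 nm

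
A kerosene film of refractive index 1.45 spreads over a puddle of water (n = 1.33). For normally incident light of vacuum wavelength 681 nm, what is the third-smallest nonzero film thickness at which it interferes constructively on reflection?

587 nm

Ray reflecting at the top interface goes from n = 1.0 toward n = 1.45: a half-wave phase shift.
At the lower boundary (n = 1.45 to n = 1.33) the reflected ray undergoes no phase shift.
The two reflections differ by half a wavelength.
With one net inversion, constructive interference in reflection requires 2 n t = (m + ½) λ.
The third-smallest nonzero thickness corresponds to m = 2: t = (m + ½) λ / (2 n) = 2.50 × 681 / (2 × 1.45) = 587 nm.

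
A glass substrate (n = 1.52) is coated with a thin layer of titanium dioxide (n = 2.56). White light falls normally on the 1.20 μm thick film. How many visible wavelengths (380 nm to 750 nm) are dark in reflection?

8

Ray reflecting at the top interface goes from n = 1.0 toward n = 2.56: a half-wave phase shift.
Bottom surface (2.56 → 1.52): reflection off a lower-index medium gives no phase shift.
Exactly one π shift → a net half-wave offset.
So the condition for destructive reflection is 2 n t = m λ.
λ = 2 n t / m = 6144 / m nm.
m=8: 768 nm (IR); m=9: 683 nm (visible); m=10: 614 nm (visible); m=11: 559 nm (visible); m=12: 512 nm (visible); m=13: 473 nm (visible); m=14: 439 nm (visible); m=15: 410 nm (visible); m=16: 384 nm (visible); m=17: 361 nm (UV).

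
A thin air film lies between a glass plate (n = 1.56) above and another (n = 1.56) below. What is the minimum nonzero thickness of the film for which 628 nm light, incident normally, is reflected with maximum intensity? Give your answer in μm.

Top surface (1.56 → 1.0): reflection off a lower-index medium gives no phase shift.
Ray reflecting at the bottom interface goes from n = 1.0 toward n = 1.56: a half-wave phase shift.
Net: one phase inversion between the two reflected rays.
So the condition for constructive reflection is 2 n t = (m + ½) λ.
Minimum at m = 0: t = λ / (4 n) = 628 / (4 × 1.0) = 157 nm.

0.157 μm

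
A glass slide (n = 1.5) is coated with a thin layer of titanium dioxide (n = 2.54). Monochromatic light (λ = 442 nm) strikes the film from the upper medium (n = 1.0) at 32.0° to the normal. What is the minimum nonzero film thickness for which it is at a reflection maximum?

44.5 nm

Top surface (1.0 → 2.54): reflection off a higher-index medium gives a half-wave phase shift.
At the lower boundary (n = 2.54 to n = 1.5) the reflected ray undergoes no phase shift.
Net: one phase inversion between the two reflected rays.
With one net inversion, constructive interference in reflection requires 2 n t cos θ_r = (m + ½) λ.
Snell's law: 1.0 sin 32.0° = 2.54 sin θ_r → sin θ_r = 0.209, cos θ_r = 0.978.
Minimum at m = 0: t = λ / (4 n cos θ_r) = 442 / (4 × 2.54 × 0.978) = 44.5 nm.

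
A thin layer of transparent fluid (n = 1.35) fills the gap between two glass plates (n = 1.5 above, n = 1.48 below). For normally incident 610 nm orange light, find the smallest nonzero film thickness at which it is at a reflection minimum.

226 nm

At the upper boundary (n = 1.5 to n = 1.35) the reflected ray undergoes no phase shift.
Ray reflecting at the bottom interface goes from n = 1.35 toward n = 1.48: a half-wave phase shift.
Net: one phase inversion between the two reflected rays.
For weak reflection here: 2 n t = m λ.
Minimum nonzero at m = 1: t = λ / (2 n) = 610 / (2 × 1.35) = 226 nm.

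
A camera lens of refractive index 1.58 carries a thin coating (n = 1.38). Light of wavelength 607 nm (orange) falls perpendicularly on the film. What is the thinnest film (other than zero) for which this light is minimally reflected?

Ray reflecting at the top interface goes from n = 1.0 toward n = 1.38: a half-wave phase shift.
Bottom surface (1.38 → 1.58): reflection off a higher-index medium gives a half-wave phase shift.
Zero or two π shifts → no net half-wave offset.
So the condition for destructive reflection is 2 n t = (m + ½) λ.
Minimum at m = 0: t = λ / (4 n) = 607 / (4 × 1.38) = 110 nm.

110 nm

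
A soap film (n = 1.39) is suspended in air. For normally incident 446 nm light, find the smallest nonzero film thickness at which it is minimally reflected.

160 nm

At the upper boundary (n = 1.0 to n = 1.39) the reflected ray undergoes a half-wave phase shift.
At the lower boundary (n = 1.39 to n = 1.0) the reflected ray undergoes no phase shift.
Net: one phase inversion between the two reflected rays.
With one net inversion, destructive interference in reflection requires 2 n t = m λ.
Minimum nonzero at m = 1: t = λ / (2 n) = 446 / (2 × 1.39) = 160 nm.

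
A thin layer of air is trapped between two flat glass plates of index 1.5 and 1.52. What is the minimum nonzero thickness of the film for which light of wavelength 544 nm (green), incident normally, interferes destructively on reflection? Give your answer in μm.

At the upper boundary (n = 1.5 to n = 1.0) the reflected ray undergoes no phase shift.
Bottom surface (1.0 → 1.52): reflection off a higher-index medium gives a half-wave phase shift.
The two reflections differ by half a wavelength.
So the condition for destructive reflection is 2 n t = m λ.
Minimum nonzero at m = 1: t = λ / (2 n) = 544 / (2 × 1.0) = 272 nm.

0.272 μm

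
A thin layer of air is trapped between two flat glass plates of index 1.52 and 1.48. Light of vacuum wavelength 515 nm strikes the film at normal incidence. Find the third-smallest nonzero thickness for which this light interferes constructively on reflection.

Ray reflecting at the top interface goes from n = 1.52 toward n = 1.0: no phase shift.
At the lower boundary (n = 1.0 to n = 1.48) the reflected ray undergoes a half-wave phase shift.
The two reflections differ by half a wavelength.
With one net inversion, constructive interference in reflection requires 2 n t = (m + ½) λ.
The third-smallest nonzero thickness corresponds to m = 2: t = (m + ½) λ / (2 n) = 2.50 × 515 / (2 × 1.0) = 644 nm.

644 nm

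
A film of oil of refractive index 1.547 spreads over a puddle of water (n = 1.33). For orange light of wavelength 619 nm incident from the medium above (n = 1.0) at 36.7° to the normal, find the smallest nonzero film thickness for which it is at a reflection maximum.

At the upper boundary (n = 1.0 to n = 1.547) the reflected ray undergoes a half-wave phase shift.
At the lower boundary (n = 1.547 to n = 1.33) the reflected ray undergoes no phase shift.
Exactly one π shift → a net half-wave offset.
So the condition for constructive reflection is 2 n t cos θ_r = (m + ½) λ.
Snell's law: 1.0 sin 36.7° = 1.547 sin θ_r → sin θ_r = 0.386, cos θ_r = 0.922.
Minimum at m = 0: t = λ / (4 n cos θ_r) = 619 / (4 × 1.547 × 0.922) = 108 nm.

108 nm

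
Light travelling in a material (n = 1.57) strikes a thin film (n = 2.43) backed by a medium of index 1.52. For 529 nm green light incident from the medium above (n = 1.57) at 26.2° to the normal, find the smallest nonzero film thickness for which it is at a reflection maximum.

Ray reflecting at the top interface goes from n = 1.57 toward n = 2.43: a half-wave phase shift.
At the lower boundary (n = 2.43 to n = 1.52) the reflected ray undergoes no phase shift.
The two reflections differ by half a wavelength.
For maximum reflection here: 2 n t cos θ_r = (m + ½) λ.
Snell's law: 1.57 sin 26.2° = 2.43 sin θ_r → sin θ_r = 0.285, cos θ_r = 0.958.
Minimum at m = 0: t = λ / (4 n cos θ_r) = 529 / (4 × 2.43 × 0.958) = 56.8 nm.

56.8 nm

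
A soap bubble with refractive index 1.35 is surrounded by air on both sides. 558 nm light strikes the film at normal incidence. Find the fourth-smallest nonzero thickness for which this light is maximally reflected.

723 nm

Ray reflecting at the top interface goes from n = 1.0 toward n = 1.35: a half-wave phase shift.
Bottom surface (1.35 → 1.0): reflection off a lower-index medium gives no phase shift.
Exactly one π shift → a net half-wave offset.
So the condition for constructive reflection is 2 n t = (m + ½) λ.
The fourth-smallest nonzero thickness corresponds to m = 3: t = (m + ½) λ / (2 n) = 3.50 × 558 / (2 × 1.35) = 723 nm.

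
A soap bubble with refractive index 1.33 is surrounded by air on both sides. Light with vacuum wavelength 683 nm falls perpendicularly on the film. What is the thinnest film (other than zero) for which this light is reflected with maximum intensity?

128 nm

At the upper boundary (n = 1.0 to n = 1.33) the reflected ray undergoes a half-wave phase shift.
At the lower boundary (n = 1.33 to n = 1.0) the reflected ray undergoes no phase shift.
Exactly one π shift → a net half-wave offset.
For strong reflection here: 2 n t = (m + ½) λ.
Minimum at m = 0: t = λ / (4 n) = 683 / (4 × 1.33) = 128 nm.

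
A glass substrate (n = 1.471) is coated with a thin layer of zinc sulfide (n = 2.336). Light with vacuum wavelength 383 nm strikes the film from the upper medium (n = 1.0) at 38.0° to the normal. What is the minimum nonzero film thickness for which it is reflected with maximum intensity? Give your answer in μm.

0.0425 μm

Top surface (1.0 → 2.336): reflection off a higher-index medium gives a half-wave phase shift.
Ray reflecting at the bottom interface goes from n = 2.336 toward n = 1.471: no phase shift.
Net: one phase inversion between the two reflected rays.
So the condition for constructive reflection is 2 n t cos θ_r = (m + ½) λ.
Snell's law: 1.0 sin 38.0° = 2.336 sin θ_r → sin θ_r = 0.264, cos θ_r = 0.965.
Minimum at m = 0: t = λ / (4 n cos θ_r) = 383 / (4 × 2.336 × 0.965) = 42.5 nm.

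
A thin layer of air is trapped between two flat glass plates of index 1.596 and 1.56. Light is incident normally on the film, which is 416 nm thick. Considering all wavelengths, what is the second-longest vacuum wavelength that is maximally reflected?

555 nm

Top surface (1.596 → 1.0): reflection off a lower-index medium gives no phase shift.
At the lower boundary (n = 1.0 to n = 1.56) the reflected ray undergoes a half-wave phase shift.
Exactly one π shift → a net half-wave offset.
With one net inversion, constructive interference in reflection requires 2 n t = (m + ½) λ.
λ = 2 n t / (m + ½). The second-longest wavelength is m = 1: λ = 2 × 1.0 × 416 / 1.50 = 555 nm.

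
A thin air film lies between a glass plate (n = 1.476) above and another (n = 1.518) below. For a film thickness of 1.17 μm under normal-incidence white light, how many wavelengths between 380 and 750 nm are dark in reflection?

3

Ray reflecting at the top interface goes from n = 1.476 toward n = 1.0: no phase shift.
Ray reflecting at the bottom interface goes from n = 1.0 toward n = 1.518: a half-wave phase shift.
Net: one phase inversion between the two reflected rays.
With one net inversion, destructive interference in reflection requires 2 n t = m λ.
λ = 2 n t / m = 2340 / m nm.
m=3: 780 nm (IR); m=4: 585 nm (visible); m=5: 468 nm (visible); m=6: 390 nm (visible); m=7: 334 nm (UV).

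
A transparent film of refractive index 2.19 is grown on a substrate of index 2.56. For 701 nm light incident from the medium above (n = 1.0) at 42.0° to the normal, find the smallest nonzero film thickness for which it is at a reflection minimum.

84.0 nm

At the upper boundary (n = 1.0 to n = 2.19) the reflected ray undergoes a half-wave phase shift.
At the lower boundary (n = 2.19 to n = 2.56) the reflected ray undergoes a half-wave phase shift.
The two reflections carry the same phase change, so no net offset.
So the condition for destructive reflection is 2 n t cos θ_r = (m + ½) λ.
Snell's law: 1.0 sin 42.0° = 2.19 sin θ_r → sin θ_r = 0.306, cos θ_r = 0.952.
Minimum at m = 0: t = λ / (4 n cos θ_r) = 701 / (4 × 2.19 × 0.952) = 84.0 nm.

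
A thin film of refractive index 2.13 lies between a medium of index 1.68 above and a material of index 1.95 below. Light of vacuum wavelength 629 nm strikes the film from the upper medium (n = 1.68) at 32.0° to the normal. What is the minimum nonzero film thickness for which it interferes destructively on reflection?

Ray reflecting at the top interface goes from n = 1.68 toward n = 2.13: a half-wave phase shift.
Bottom surface (2.13 → 1.95): reflection off a lower-index medium gives no phase shift.
Net: one phase inversion between the two reflected rays.
So the condition for destructive reflection is 2 n t cos θ_r = m λ.
Snell's law: 1.68 sin 32.0° = 2.13 sin θ_r → sin θ_r = 0.418, cos θ_r = 0.908.
Minimum nonzero at m = 1: t = λ / (2 n cos θ_r) = 629 / (2 × 2.13 × 0.908) = 163 nm.

163 nm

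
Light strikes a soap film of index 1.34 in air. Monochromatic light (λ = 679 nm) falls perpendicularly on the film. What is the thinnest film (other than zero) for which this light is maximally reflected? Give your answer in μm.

0.127 μm

Top surface (1.0 → 1.34): reflection off a higher-index medium gives a half-wave phase shift.
Bottom surface (1.34 → 1.0): reflection off a lower-index medium gives no phase shift.
The two reflections differ by half a wavelength.
So the condition for constructive reflection is 2 n t = (m + ½) λ.
Minimum at m = 0: t = λ / (4 n) = 679 / (4 × 1.34) = 127 nm.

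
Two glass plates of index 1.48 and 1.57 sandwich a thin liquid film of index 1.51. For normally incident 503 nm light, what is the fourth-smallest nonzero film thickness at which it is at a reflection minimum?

Ray reflecting at the top interface goes from n = 1.48 toward n = 1.51: a half-wave phase shift.
At the lower boundary (n = 1.51 to n = 1.57) the reflected ray undergoes a half-wave phase shift.
Zero or two π shifts → no net half-wave offset.
For dark reflection here: 2 n t = (m + ½) λ.
The fourth-smallest nonzero thickness corresponds to m = 3: t = (m + ½) λ / (2 n) = 3.50 × 503 / (2 × 1.51) = 583 nm.

583 nm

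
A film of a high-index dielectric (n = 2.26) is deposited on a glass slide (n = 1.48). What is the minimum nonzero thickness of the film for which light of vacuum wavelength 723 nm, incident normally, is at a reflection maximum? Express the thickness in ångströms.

At the upper boundary (n = 1.0 to n = 2.26) the reflected ray undergoes a half-wave phase shift.
Ray reflecting at the bottom interface goes from n = 2.26 toward n = 1.48: no phase shift.
The two reflections differ by half a wavelength.
So the condition for constructive reflection is 2 n t = (m + ½) λ.
Minimum at m = 0: t = λ / (4 n) = 723 / (4 × 2.26) = 80.0 nm.

800 Å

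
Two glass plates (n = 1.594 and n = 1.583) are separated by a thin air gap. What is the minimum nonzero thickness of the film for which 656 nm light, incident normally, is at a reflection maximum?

164 nm

At the upper boundary (n = 1.594 to n = 1.0) the reflected ray undergoes no phase shift.
Ray reflecting at the bottom interface goes from n = 1.0 toward n = 1.583: a half-wave phase shift.
Net: one phase inversion between the two reflected rays.
With one net inversion, constructive interference in reflection requires 2 n t = (m + ½) λ.
Minimum at m = 0: t = λ / (4 n) = 656 / (4 × 1.0) = 164 nm.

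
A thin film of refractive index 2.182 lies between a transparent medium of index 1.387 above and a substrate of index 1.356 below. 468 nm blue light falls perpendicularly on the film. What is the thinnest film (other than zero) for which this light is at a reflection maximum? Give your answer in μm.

0.0536 μm

Ray reflecting at the top interface goes from n = 1.387 toward n = 2.182: a half-wave phase shift.
Ray reflecting at the bottom interface goes from n = 2.182 toward n = 1.356: no phase shift.
Net: one phase inversion between the two reflected rays.
So the condition for constructive reflection is 2 n t = (m + ½) λ.
Minimum at m = 0: t = λ / (4 n) = 468 / (4 × 2.182) = 53.6 nm.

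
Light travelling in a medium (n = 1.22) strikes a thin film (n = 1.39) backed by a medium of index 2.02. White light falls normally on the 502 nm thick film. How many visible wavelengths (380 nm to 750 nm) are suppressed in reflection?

2

At the upper boundary (n = 1.22 to n = 1.39) the reflected ray undergoes a half-wave phase shift.
At the lower boundary (n = 1.39 to n = 2.02) the reflected ray undergoes a half-wave phase shift.
Net: no relative phase inversion (both shifts match).
For weak reflection here: 2 n t = (m + ½) λ.
λ = 2 n t / (m + ½) = 1396 / (m + ½) nm.
m=1: 930 nm (IR); m=2: 558 nm (visible); m=3: 399 nm (visible); m=4: 310 nm (UV).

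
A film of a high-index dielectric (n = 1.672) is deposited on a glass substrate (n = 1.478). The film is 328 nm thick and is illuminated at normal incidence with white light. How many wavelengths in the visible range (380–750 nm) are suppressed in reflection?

1

Top surface (1.0 → 1.672): reflection off a higher-index medium gives a half-wave phase shift.
At the lower boundary (n = 1.672 to n = 1.478) the reflected ray undergoes no phase shift.
Net: one phase inversion between the two reflected rays.
So the condition for destructive reflection is 2 n t = m λ.
λ = 2 n t / m = 1097 / m nm.
m=1: 1097 nm (IR); m=2: 548 nm (visible); m=3: 366 nm (UV).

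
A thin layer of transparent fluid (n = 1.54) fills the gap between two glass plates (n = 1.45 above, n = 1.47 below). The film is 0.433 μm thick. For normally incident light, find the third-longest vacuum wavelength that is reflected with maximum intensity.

533 nm

Top surface (1.45 → 1.54): reflection off a higher-index medium gives a half-wave phase shift.
At the lower boundary (n = 1.54 to n = 1.47) the reflected ray undergoes no phase shift.
Net: one phase inversion between the two reflected rays.
So the condition for constructive reflection is 2 n t = (m + ½) λ.
λ = 2 n t / (m + ½). The third-longest wavelength is m = 2: λ = 2 × 1.54 × 433 / 2.50 = 533 nm.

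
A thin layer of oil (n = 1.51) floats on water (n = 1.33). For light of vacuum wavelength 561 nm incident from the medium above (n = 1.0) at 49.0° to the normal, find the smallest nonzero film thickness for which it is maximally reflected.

107 nm

At the upper boundary (n = 1.0 to n = 1.51) the reflected ray undergoes a half-wave phase shift.
Ray reflecting at the bottom interface goes from n = 1.51 toward n = 1.33: no phase shift.
Net: one phase inversion between the two reflected rays.
For maximum reflection here: 2 n t cos θ_r = (m + ½) λ.
Snell's law: 1.0 sin 49.0° = 1.51 sin θ_r → sin θ_r = 0.500, cos θ_r = 0.866.
Minimum at m = 0: t = λ / (4 n cos θ_r) = 561 / (4 × 1.51 × 0.866) = 107 nm.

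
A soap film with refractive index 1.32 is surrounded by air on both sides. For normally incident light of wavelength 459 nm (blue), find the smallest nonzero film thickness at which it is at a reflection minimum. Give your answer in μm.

0.174 μm

Ray reflecting at the top interface goes from n = 1.0 toward n = 1.32: a half-wave phase shift.
Bottom surface (1.32 → 1.0): reflection off a lower-index medium gives no phase shift.
Net: one phase inversion between the two reflected rays.
So the condition for destructive reflection is 2 n t = m λ.
Minimum nonzero at m = 1: t = λ / (2 n) = 459 / (2 × 1.32) = 174 nm.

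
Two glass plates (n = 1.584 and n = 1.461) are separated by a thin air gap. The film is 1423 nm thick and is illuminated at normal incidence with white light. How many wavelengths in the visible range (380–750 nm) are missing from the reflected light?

At the upper boundary (n = 1.584 to n = 1.0) the reflected ray undergoes no phase shift.
Ray reflecting at the bottom interface goes from n = 1.0 toward n = 1.461: a half-wave phase shift.
Net: one phase inversion between the two reflected rays.
With one net inversion, destructive interference in reflection requires 2 n t = m λ.
λ = 2 n t / m = 2846 / m nm.
m=3: 949 nm (IR); m=4: 712 nm (visible); m=5: 569 nm (visible); m=6: 474 nm (visible); m=7: 407 nm (visible); m=8: 356 nm (UV).

4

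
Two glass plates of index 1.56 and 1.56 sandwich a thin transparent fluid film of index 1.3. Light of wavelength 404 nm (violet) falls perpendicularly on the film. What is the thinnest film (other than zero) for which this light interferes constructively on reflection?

77.7 nm

At the upper boundary (n = 1.56 to n = 1.3) the reflected ray undergoes no phase shift.
Ray reflecting at the bottom interface goes from n = 1.3 toward n = 1.56: a half-wave phase shift.
Net: one phase inversion between the two reflected rays.
So the condition for constructive reflection is 2 n t = (m + ½) λ.
Minimum at m = 0: t = λ / (4 n) = 404 / (4 × 1.3) = 77.7 nm.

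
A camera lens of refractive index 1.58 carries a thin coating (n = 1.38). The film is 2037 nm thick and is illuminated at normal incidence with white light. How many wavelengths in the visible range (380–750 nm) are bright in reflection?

7

At the upper boundary (n = 1.0 to n = 1.38) the reflected ray undergoes a half-wave phase shift.
At the lower boundary (n = 1.38 to n = 1.58) the reflected ray undergoes a half-wave phase shift.
The two reflections carry the same phase change, so no net offset.
For maximum reflection here: 2 n t = m λ.
λ = 2 n t / m = 5622 / m nm.
m=7: 803 nm (IR); m=8: 703 nm (visible); m=9: 625 nm (visible); m=10: 562 nm (visible); m=11: 511 nm (visible); m=12: 469 nm (visible); m=13: 432 nm (visible); m=14: 402 nm (visible); m=15: 375 nm (UV).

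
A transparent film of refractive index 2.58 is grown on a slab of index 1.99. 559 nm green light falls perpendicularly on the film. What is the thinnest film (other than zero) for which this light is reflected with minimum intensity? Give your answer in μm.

At the upper boundary (n = 1.0 to n = 2.58) the reflected ray undergoes a half-wave phase shift.
At the lower boundary (n = 2.58 to n = 1.99) the reflected ray undergoes no phase shift.
The two reflections differ by half a wavelength.
With one net inversion, destructive interference in reflection requires 2 n t = m λ.
Minimum nonzero at m = 1: t = λ / (2 n) = 559 / (2 × 2.58) = 108 nm.

0.108 μm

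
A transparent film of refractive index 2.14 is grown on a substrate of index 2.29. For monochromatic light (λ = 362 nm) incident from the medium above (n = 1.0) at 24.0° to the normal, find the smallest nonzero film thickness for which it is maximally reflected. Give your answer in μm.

0.0861 μm

At the upper boundary (n = 1.0 to n = 2.14) the reflected ray undergoes a half-wave phase shift.
Ray reflecting at the bottom interface goes from n = 2.14 toward n = 2.29: a half-wave phase shift.
Net: no relative phase inversion (both shifts match).
For maximum reflection here: 2 n t cos θ_r = m λ.
Snell's law: 1.0 sin 24.0° = 2.14 sin θ_r → sin θ_r = 0.190, cos θ_r = 0.982.
Minimum nonzero at m = 1: t = λ / (2 n cos θ_r) = 362 / (2 × 2.14 × 0.982) = 86.1 nm.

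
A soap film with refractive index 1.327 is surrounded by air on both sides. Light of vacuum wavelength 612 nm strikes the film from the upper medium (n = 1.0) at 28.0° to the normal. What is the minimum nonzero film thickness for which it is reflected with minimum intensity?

247 nm

At the upper boundary (n = 1.0 to n = 1.327) the reflected ray undergoes a half-wave phase shift.
Ray reflecting at the bottom interface goes from n = 1.327 toward n = 1.0: no phase shift.
Net: one phase inversion between the two reflected rays.
With one net inversion, destructive interference in reflection requires 2 n t cos θ_r = m λ.
Snell's law: 1.0 sin 28.0° = 1.327 sin θ_r → sin θ_r = 0.354, cos θ_r = 0.935.
Minimum nonzero at m = 1: t = λ / (2 n cos θ_r) = 612 / (2 × 1.327 × 0.935) = 247 nm.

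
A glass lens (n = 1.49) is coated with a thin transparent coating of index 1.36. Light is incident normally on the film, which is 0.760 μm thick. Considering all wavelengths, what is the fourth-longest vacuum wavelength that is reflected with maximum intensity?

517 nm

Ray reflecting at the top interface goes from n = 1.0 toward n = 1.36: a half-wave phase shift.
Ray reflecting at the bottom interface goes from n = 1.36 toward n = 1.49: a half-wave phase shift.
Net: no relative phase inversion (both shifts match).
So the condition for constructive reflection is 2 n t = m λ.
λ = 2 n t / m. The fourth-longest wavelength is m = 4: λ = 2 × 1.36 × 760 / 4.00 = 517 nm.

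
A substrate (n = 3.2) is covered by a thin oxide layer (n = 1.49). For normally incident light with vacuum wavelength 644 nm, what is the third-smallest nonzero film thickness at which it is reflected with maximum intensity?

At the upper boundary (n = 1.0 to n = 1.49) the reflected ray undergoes a half-wave phase shift.
Ray reflecting at the bottom interface goes from n = 1.49 toward n = 3.2: a half-wave phase shift.
Net: no relative phase inversion (both shifts match).
With no net inversion, constructive interference in reflection requires 2 n t = m λ.
The third-smallest nonzero thickness corresponds to m = 3: t = m λ / (2 n) = 3.00 × 644 / (2 × 1.49) = 648 nm.

648 nm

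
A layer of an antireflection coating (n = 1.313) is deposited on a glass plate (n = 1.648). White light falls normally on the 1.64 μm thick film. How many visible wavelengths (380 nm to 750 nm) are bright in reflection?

At the upper boundary (n = 1.0 to n = 1.313) the reflected ray undergoes a half-wave phase shift.
Ray reflecting at the bottom interface goes from n = 1.313 toward n = 1.648: a half-wave phase shift.
The two reflections carry the same phase change, so no net offset.
With no net inversion, constructive interference in reflection requires 2 n t = m λ.
λ = 2 n t / m = 4307 / m nm.
m=5: 861 nm (IR); m=6: 718 nm (visible); m=7: 615 nm (visible); m=8: 538 nm (visible); m=9: 479 nm (visible); m=10: 431 nm (visible); m=11: 392 nm (visible); m=12: 359 nm (UV).

6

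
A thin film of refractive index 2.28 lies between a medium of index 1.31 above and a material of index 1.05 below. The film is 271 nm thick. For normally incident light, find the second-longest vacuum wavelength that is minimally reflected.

618 nm

At the upper boundary (n = 1.31 to n = 2.28) the reflected ray undergoes a half-wave phase shift.
At the lower boundary (n = 2.28 to n = 1.05) the reflected ray undergoes no phase shift.
Exactly one π shift → a net half-wave offset.
For weak reflection here: 2 n t = m λ.
λ = 2 n t / m. The second-longest wavelength is m = 2: λ = 2 × 2.28 × 271 / 2.00 = 618 nm.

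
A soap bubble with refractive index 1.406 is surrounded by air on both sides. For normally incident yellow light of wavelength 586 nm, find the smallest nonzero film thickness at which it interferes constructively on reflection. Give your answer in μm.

0.104 μm

Top surface (1.0 → 1.406): reflection off a higher-index medium gives a half-wave phase shift.
Bottom surface (1.406 → 1.0): reflection off a lower-index medium gives no phase shift.
Exactly one π shift → a net half-wave offset.
For strong reflection here: 2 n t = (m + ½) λ.
Minimum at m = 0: t = λ / (4 n) = 586 / (4 × 1.406) = 104 nm.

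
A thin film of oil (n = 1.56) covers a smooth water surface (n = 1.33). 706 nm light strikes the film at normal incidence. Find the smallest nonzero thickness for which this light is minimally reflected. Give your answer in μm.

0.226 μm

At the upper boundary (n = 1.0 to n = 1.56) the reflected ray undergoes a half-wave phase shift.
Ray reflecting at the bottom interface goes from n = 1.56 toward n = 1.33: no phase shift.
Exactly one π shift → a net half-wave offset.
With one net inversion, destructive interference in reflection requires 2 n t = m λ.
The smallest nonzero thickness corresponds to m = 1: t = m λ / (2 n) = 1.00 × 706 / (2 × 1.56) = 226 nm.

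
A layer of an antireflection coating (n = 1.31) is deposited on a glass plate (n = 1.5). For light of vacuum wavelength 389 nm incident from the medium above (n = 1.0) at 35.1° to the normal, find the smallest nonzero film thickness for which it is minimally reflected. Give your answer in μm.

0.0826 μm

Top surface (1.0 → 1.31): reflection off a higher-index medium gives a half-wave phase shift.
At the lower boundary (n = 1.31 to n = 1.5) the reflected ray undergoes a half-wave phase shift.
Zero or two π shifts → no net half-wave offset.
So the condition for destructive reflection is 2 n t cos θ_r = (m + ½) λ.
Snell's law: 1.0 sin 35.1° = 1.31 sin θ_r → sin θ_r = 0.439, cos θ_r = 0.899.
Minimum at m = 0: t = λ / (4 n cos θ_r) = 389 / (4 × 1.31 × 0.899) = 82.6 nm.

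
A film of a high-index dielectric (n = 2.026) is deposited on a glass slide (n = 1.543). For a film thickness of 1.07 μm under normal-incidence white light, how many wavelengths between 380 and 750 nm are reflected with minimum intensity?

Ray reflecting at the top interface goes from n = 1.0 toward n = 2.026: a half-wave phase shift.
Ray reflecting at the bottom interface goes from n = 2.026 toward n = 1.543: no phase shift.
Exactly one π shift → a net half-wave offset.
For minimum reflection here: 2 n t = m λ.
λ = 2 n t / m = 4336 / m nm.
m=5: 867 nm (IR); m=6: 723 nm (visible); m=7: 619 nm (visible); m=8: 542 nm (visible); m=9: 482 nm (visible); m=10: 434 nm (visible); m=11: 394 nm (visible); m=12: 361 nm (UV).

6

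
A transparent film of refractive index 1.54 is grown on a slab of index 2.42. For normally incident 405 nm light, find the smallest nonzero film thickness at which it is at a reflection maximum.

131 nm

Ray reflecting at the top interface goes from n = 1.0 toward n = 1.54: a half-wave phase shift.
At the lower boundary (n = 1.54 to n = 2.42) the reflected ray undergoes a half-wave phase shift.
Net: no relative phase inversion (both shifts match).
With no net inversion, constructive interference in reflection requires 2 n t = m λ.
Minimum nonzero at m = 1: t = λ / (2 n) = 405 / (2 × 1.54) = 131 nm.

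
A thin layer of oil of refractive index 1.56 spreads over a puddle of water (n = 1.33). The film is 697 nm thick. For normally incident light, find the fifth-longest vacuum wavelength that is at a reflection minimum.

435 nm

Ray reflecting at the top interface goes from n = 1.0 toward n = 1.56: a half-wave phase shift.
At the lower boundary (n = 1.56 to n = 1.33) the reflected ray undergoes no phase shift.
Exactly one π shift → a net half-wave offset.
With one net inversion, destructive interference in reflection requires 2 n t = m λ.
λ = 2 n t / m. The fifth-longest wavelength is m = 5: λ = 2 × 1.56 × 697 / 5.00 = 435 nm.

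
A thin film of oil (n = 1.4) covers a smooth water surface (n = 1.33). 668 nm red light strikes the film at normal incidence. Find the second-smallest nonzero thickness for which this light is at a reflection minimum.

Top surface (1.0 → 1.4): reflection off a higher-index medium gives a half-wave phase shift.
Bottom surface (1.4 → 1.33): reflection off a lower-index medium gives no phase shift.
The two reflections differ by half a wavelength.
So the condition for destructive reflection is 2 n t = m λ.
The second-smallest nonzero thickness corresponds to m = 2: t = m λ / (2 n) = 2.00 × 668 / (2 × 1.4) = 477 nm.

477 nm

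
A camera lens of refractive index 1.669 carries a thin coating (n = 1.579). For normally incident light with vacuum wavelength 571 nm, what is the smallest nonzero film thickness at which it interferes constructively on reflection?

181 nm

At the upper boundary (n = 1.0 to n = 1.579) the reflected ray undergoes a half-wave phase shift.
Ray reflecting at the bottom interface goes from n = 1.579 toward n = 1.669: a half-wave phase shift.
Zero or two π shifts → no net half-wave offset.
With no net inversion, constructive interference in reflection requires 2 n t = m λ.
The smallest nonzero thickness corresponds to m = 1: t = m λ / (2 n) = 1.00 × 571 / (2 × 1.579) = 181 nm.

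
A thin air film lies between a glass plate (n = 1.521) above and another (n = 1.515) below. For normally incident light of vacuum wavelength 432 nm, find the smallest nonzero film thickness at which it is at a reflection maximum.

Ray reflecting at the top interface goes from n = 1.521 toward n = 1.0: no phase shift.
At the lower boundary (n = 1.0 to n = 1.515) the reflected ray undergoes a half-wave phase shift.
The two reflections differ by half a wavelength.
For strong reflection here: 2 n t = (m + ½) λ.
Minimum at m = 0: t = λ / (4 n) = 432 / (4 × 1.0) = 108 nm.

108 nm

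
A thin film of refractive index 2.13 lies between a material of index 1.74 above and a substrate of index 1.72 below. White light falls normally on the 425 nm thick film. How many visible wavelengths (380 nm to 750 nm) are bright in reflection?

3

At the upper boundary (n = 1.74 to n = 2.13) the reflected ray undergoes a half-wave phase shift.
Bottom surface (2.13 → 1.72): reflection off a lower-index medium gives no phase shift.
Net: one phase inversion between the two reflected rays.
For bright reflection here: 2 n t = (m + ½) λ.
λ = 2 n t / (m + ½) = 1811 / (m + ½) nm.
m=1: 1207 nm (IR); m=2: 724 nm (visible); m=3: 517 nm (visible); m=4: 402 nm (visible); m=5: 329 nm (UV).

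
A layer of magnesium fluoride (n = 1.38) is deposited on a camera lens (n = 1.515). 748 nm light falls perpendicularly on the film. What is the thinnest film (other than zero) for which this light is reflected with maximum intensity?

271 nm

Top surface (1.0 → 1.38): reflection off a higher-index medium gives a half-wave phase shift.
Bottom surface (1.38 → 1.515): reflection off a higher-index medium gives a half-wave phase shift.
The two reflections carry the same phase change, so no net offset.
With no net inversion, constructive interference in reflection requires 2 n t = m λ.
Minimum nonzero at m = 1: t = λ / (2 n) = 748 / (2 × 1.38) = 271 nm.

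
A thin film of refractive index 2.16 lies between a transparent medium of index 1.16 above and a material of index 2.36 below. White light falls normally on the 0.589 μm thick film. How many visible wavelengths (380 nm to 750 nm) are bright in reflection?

Ray reflecting at the top interface goes from n = 1.16 toward n = 2.16: a half-wave phase shift.
Ray reflecting at the bottom interface goes from n = 2.16 toward n = 2.36: a half-wave phase shift.
The two reflections carry the same phase change, so no net offset.
So the condition for constructive reflection is 2 n t = m λ.
λ = 2 n t / m = 2544 / m nm.
m=3: 848 nm (IR); m=4: 636 nm (visible); m=5: 509 nm (visible); m=6: 424 nm (visible); m=7: 363 nm (UV).

3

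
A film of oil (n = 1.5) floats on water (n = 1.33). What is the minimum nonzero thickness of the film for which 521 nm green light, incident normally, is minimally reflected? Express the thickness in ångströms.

Ray reflecting at the top interface goes from n = 1.0 toward n = 1.5: a half-wave phase shift.
Ray reflecting at the bottom interface goes from n = 1.5 toward n = 1.33: no phase shift.
Net: one phase inversion between the two reflected rays.
For minimum reflection here: 2 n t = m λ.
Minimum nonzero at m = 1: t = λ / (2 n) = 521 / (2 × 1.5) = 174 nm.

1737 Å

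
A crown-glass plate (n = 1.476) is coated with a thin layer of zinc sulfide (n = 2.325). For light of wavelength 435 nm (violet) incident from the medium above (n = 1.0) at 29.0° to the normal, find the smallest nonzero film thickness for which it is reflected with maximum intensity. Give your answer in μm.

0.0478 μm

Top surface (1.0 → 2.325): reflection off a higher-index medium gives a half-wave phase shift.
Bottom surface (2.325 → 1.476): reflection off a lower-index medium gives no phase shift.
Exactly one π shift → a net half-wave offset.
With one net inversion, constructive interference in reflection requires 2 n t cos θ_r = (m + ½) λ.
Snell's law: 1.0 sin 29.0° = 2.325 sin θ_r → sin θ_r = 0.209, cos θ_r = 0.978.
Minimum at m = 0: t = λ / (4 n cos θ_r) = 435 / (4 × 2.325 × 0.978) = 47.8 nm.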